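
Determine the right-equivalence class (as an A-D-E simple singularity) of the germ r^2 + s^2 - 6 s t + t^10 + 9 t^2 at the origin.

A9

The Hessian of f at 0 is [[2, -6, 0], [-6, 18, 0], [0, 0, 2]] with rank 2, so corank 1. A Groebner basis of the Jacobian ideal J(f) in C{s,t,r} is {t^9, s - 3*t, r}; counting standard monomials gives mu = 9. Corank 1: A-series; mu = 9 gives A_9.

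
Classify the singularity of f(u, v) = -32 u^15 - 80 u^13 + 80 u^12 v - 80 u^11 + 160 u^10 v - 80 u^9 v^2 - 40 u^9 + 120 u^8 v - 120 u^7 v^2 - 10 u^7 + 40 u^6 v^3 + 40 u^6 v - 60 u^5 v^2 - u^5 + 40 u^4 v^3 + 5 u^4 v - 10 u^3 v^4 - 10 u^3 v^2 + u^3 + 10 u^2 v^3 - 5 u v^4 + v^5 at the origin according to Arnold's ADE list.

E_{8}

The Hessian of f at 0 has rank 0. Corank 2; j^3 = u^3 is a perfect cube, so E-series; the 5-jet and mu = 8 give E_8.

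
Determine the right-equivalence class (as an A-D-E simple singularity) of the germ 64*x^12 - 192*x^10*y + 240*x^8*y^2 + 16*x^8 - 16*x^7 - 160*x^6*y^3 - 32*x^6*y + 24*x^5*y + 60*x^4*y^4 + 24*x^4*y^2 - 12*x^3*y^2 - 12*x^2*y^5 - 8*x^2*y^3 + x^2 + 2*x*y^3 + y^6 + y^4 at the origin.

A_{3}

The Hessian of f at 0 has rank 1. Corank 1: A-series; mu = 3 gives A_3.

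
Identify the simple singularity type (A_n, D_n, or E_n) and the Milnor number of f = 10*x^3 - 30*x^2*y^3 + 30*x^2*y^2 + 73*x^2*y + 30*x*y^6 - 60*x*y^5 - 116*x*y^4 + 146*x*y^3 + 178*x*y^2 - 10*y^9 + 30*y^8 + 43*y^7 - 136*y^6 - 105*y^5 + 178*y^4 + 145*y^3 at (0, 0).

Type D_4, Milnor number mu = 4.

The Hessian of f at 0 has rank 0. Corank 2; j^3 = (2*x + 5*y)*(5*x^2 + 24*x*y + 29*y^2) splits into three distinct lines over C (the quadratic factor has nonzero discriminant), so D_4.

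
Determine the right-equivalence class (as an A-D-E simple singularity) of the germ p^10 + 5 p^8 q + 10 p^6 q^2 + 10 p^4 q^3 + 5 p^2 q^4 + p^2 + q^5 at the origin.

A_4

The Hessian of f at 0 has rank 1. Corank 1: A-series; mu = 4 gives A_4.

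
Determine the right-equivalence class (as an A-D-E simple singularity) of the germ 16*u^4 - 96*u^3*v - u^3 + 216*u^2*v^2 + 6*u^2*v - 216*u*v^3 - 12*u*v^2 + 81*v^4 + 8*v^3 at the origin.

E_{6}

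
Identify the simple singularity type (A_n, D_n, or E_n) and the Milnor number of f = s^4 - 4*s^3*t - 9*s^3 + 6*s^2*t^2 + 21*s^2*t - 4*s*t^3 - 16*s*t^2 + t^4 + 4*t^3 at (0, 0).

The Hessian of f at 0 has rank 0. Corank 2; j^3 = -(s - t)*(3*s - 2*t)^2 has shape L^2 M (L != M), so D-series; mu = 5 gives D_5.

Type D_{5}, Milnor number mu = 5.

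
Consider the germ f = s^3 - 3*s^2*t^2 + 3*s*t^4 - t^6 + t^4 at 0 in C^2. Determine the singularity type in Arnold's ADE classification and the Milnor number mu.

Type E_{6}, Milnor number mu = 6.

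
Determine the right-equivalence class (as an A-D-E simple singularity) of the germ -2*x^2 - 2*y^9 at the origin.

A_8

The Hessian of f at 0 has rank 1. Corank 1: A-series; mu = 8 gives A_8.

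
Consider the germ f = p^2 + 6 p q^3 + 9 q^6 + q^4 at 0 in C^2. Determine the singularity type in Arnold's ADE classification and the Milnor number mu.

The Hessian of f at 0 is [[2, 0], [0, 0]] with rank 1, so corank 1. A Groebner basis of the Jacobian ideal J(f) in C{p,q} is {q^3, p}; counting standard monomials gives mu = 3. Corank 1: A-series; mu = 3 gives A_3.

Type A3, Milnor number mu = 3.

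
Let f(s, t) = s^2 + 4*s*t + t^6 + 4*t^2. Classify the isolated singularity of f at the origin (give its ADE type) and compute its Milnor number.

The Hessian of f at 0 is [[2, 4], [4, 8]] with rank 1, so corank 1. A Groebner basis of the Jacobian ideal J(f) in C{s,t} is {t^5, s + 2*t}; counting standard monomials gives mu = 5. Corank 1: A-series; mu = 5 gives A_5.

Type A_5, Milnor number mu = 5.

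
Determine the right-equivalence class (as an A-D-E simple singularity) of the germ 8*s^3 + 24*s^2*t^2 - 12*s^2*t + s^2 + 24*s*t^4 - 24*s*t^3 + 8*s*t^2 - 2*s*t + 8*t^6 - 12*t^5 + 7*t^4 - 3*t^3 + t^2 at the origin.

A2

The Hessian of f at 0 has rank 1. Corank 1: A-series; mu = 2 gives A_2.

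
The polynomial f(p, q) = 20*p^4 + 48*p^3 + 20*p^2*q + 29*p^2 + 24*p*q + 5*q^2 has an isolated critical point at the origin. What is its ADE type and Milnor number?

Type A_1, Milnor number mu = 1.

The Hessian of f at 0 has rank 2. Corank 0: nondegenerate Morse point, so A_1.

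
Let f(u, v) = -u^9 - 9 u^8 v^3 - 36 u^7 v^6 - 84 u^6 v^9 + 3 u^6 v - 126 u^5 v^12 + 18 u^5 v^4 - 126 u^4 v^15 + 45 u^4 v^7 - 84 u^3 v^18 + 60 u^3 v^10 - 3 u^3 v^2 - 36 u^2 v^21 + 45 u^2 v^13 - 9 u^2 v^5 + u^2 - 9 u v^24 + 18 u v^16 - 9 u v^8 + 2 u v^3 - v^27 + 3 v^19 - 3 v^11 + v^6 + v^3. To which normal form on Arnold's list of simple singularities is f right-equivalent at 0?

A_2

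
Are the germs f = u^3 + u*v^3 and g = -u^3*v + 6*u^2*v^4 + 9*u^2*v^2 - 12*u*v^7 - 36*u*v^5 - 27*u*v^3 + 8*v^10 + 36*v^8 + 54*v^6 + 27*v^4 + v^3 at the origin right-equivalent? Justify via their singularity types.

The Hessian of f at 0 has rank 0. Corank 2; j^3 = u^3 is a perfect cube, so E-series; the 4-jet and mu = 7 give E_7. The Hessian of g at 0 has rank 0. Corank 2; j^3 = v^3 is a perfect cube, so E-series; the 4-jet and mu = 7 give E_7. Both have type E_7, hence right-equivalent.

Yes.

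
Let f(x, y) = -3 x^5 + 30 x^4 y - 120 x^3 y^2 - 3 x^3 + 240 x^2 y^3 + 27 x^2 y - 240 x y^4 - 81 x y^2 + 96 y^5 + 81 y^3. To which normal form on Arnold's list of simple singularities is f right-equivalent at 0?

E8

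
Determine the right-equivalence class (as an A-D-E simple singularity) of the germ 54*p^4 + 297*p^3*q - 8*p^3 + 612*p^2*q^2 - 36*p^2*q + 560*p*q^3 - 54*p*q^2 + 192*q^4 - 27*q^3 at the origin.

E_7

The Hessian of f at 0 is [[0, 0], [0, 0]] with rank 0, so corank 2. A Groebner basis of the Jacobian ideal J(f) in C{p,q} is {256*p^2/3 + 256*p*q + q^4 + 8*q^3/9 + 192*q^2, p^3 - 68*p^2 - 204*p*q + 8*q^3/3 - 153*q^2, p^2*q + 280*p^2/9 + 280*p*q/3 - 52*q^3/27 + 70*q^2, -32*p^2/3 + p*q^2 - 32*p*q + 25*q^3/18 - 24*q^2}; counting standard monomials gives mu = 7. Corank 2; j^3 = -(2*p + 3*q)^3 is a perfect cube, so E-series; the 4-jet and mu = 7 give E_7.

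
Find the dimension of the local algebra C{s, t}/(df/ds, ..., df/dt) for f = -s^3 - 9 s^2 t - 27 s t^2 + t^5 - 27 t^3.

The Hessian of f at 0 is [[0, 0], [0, 0]] with rank 0, so corank 2. A Groebner basis of the Jacobian ideal J(f) in C{s,t} is {t^4, s^2 + 6*s*t + 9*t^2}; counting standard monomials gives mu = 8. Corank 2; j^3 = -(s + 3*t)^3 is a perfect cube, so E-series; the 5-jet and mu = 8 give E_8.

8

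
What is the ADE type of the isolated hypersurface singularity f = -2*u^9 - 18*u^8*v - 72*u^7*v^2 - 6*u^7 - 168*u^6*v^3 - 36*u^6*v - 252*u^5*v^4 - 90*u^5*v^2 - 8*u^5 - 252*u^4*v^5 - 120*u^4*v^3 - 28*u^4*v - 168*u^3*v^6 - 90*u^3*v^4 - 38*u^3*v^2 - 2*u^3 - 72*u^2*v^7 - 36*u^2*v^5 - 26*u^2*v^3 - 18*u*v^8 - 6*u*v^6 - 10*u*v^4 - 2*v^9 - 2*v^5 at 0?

The Hessian of f at 0 has rank 0. Corank 2; j^3 = -2*u^3 is a perfect cube, so E-series; the 5-jet and mu = 8 give E_8.

E_{8}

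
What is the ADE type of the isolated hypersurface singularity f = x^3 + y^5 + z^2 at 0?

The Hessian of f at 0 is [[0, 0, 0], [0, 0, 0], [0, 0, 2]] with rank 1, so corank 2. A Groebner basis of the Jacobian ideal J(f) in C{x,y,z} is {y^4, x^2, z}; counting standard monomials gives mu = 8. Corank 2; j^3 = x^3 is a perfect cube, so E-series; the 5-jet and mu = 8 give E_8.

E_8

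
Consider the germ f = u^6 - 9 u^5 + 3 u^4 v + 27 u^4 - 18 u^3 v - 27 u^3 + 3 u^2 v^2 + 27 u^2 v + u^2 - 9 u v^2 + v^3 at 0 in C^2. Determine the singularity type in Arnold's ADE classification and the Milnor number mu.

The Hessian of f at 0 is [[2, 0], [0, 0]] with rank 1, so corank 1. A Groebner basis of the Jacobian ideal J(f) in C{u,v} is {v^2, u}; counting standard monomials gives mu = 2. Corank 1: A-series; mu = 2 gives A_2.

Type A2, Milnor number mu = 2.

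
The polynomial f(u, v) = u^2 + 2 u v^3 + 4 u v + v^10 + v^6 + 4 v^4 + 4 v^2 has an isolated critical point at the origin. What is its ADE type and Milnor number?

The Hessian of f at 0 has rank 1. Corank 1: A-series; mu = 9 gives A_9.

Type A_{9}, Milnor number mu = 9.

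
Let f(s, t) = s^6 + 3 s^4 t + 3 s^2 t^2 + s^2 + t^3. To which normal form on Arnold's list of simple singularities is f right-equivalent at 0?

The Hessian of f at 0 has rank 1. Corank 1: A-series; mu = 2 gives A_2.

A_{2}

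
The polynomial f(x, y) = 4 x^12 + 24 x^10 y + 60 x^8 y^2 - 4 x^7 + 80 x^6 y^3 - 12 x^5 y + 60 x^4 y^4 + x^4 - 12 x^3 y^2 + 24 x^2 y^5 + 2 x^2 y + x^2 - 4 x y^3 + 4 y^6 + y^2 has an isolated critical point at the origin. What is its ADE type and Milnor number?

Type A_{1}, Milnor number mu = 1.

The Hessian of f at 0 is [[2, 0], [0, 2]] with rank 2, so corank 0. A Groebner basis of the Jacobian ideal J(f) in C{x,y} is {x, y}; counting standard monomials gives mu = 1. Corank 0: nondegenerate Morse point, so A_1.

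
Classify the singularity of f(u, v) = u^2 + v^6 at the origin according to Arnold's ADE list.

The Hessian of f at 0 has rank 1. Corank 1: A-series; mu = 5 gives A_5.

A_5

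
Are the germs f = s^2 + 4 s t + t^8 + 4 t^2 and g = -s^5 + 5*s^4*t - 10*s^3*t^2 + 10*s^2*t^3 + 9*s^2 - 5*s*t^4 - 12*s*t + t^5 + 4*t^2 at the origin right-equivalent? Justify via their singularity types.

The Hessian of f at 0 has rank 1. Corank 1: A-series; mu = 7 gives A_7. The Hessian of g at 0 has rank 1. Corank 1: A-series; mu = 4 gives A_4. f is A_7 but g is A_4, hence not right-equivalent.

No.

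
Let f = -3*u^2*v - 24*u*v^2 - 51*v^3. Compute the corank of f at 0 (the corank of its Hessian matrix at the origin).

2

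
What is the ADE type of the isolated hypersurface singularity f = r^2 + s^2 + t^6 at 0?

A5

The Hessian of f at 0 is [[2, 0, 0], [0, 0, 0], [0, 0, 2]] with rank 2, so corank 1. A Groebner basis of the Jacobian ideal J(f) in C{s,t,r} is {t^5, s, r}; counting standard monomials gives mu = 5. Corank 1: A-series; mu = 5 gives A_5.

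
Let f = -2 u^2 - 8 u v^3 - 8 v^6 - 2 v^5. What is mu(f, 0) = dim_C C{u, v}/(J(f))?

4

The Hessian of f at 0 is [[-4, 0], [0, 0]] with rank 1, so corank 1. A Groebner basis of the Jacobian ideal J(f) in C{u,v} is {u/2 + v^3, u^2, u*v}; counting standard monomials gives mu = 4. Corank 1: A-series; mu = 4 gives A_4.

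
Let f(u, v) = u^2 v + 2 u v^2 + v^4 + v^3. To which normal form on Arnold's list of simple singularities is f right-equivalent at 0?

D_5

The Hessian of f at 0 has rank 0. Corank 2; j^3 = v*(u + v)^2 has shape L^2 M (L != M), so D-series; mu = 5 gives D_5.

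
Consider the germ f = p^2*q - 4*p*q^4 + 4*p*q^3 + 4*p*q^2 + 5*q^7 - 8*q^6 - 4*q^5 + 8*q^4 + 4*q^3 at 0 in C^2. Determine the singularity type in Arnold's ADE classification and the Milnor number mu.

Type D8, Milnor number mu = 8.

The Hessian of f at 0 has rank 0. Corank 2; j^3 = q*(p + 2*q)^2 has shape L^2 M (L != M), so D-series; mu = 8 gives D_8.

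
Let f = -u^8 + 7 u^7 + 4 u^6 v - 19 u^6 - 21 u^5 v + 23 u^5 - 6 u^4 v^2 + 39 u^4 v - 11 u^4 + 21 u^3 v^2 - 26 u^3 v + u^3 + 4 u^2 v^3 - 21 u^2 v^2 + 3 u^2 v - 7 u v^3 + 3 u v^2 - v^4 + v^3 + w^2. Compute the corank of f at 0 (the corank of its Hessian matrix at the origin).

Hessian at 0 has rank 1.

2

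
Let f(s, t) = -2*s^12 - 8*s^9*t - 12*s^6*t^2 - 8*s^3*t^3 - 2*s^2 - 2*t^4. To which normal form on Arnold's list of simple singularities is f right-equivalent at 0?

A_3

The Hessian of f at 0 has rank 1. Corank 1: A-series; mu = 3 gives A_3.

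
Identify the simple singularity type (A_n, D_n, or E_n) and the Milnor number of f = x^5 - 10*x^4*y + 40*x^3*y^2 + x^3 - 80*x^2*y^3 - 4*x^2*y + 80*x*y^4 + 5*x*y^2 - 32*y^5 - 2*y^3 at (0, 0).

The Hessian of f at 0 is [[0, 0], [0, 0]] with rank 0, so corank 2. A Groebner basis of the Jacobian ideal J(f) in C{x,y} is {x*y/5 + y^4 - y^2/5, x*y^2 - y^3, x^2 - 3*x*y + 2*y^2}; counting standard monomials gives mu = 6. Corank 2; j^3 = (x - 2*y)*(x - y)^2 has shape L^2 M (L != M), so D-series; mu = 6 gives D_6.

Type D_6, Milnor number mu = 6.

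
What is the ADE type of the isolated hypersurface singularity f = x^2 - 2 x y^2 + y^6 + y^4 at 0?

A_5

The Hessian of f at 0 is [[2, 0], [0, 0]] with rank 1, so corank 1. A Groebner basis of the Jacobian ideal J(f) in C{x,y} is {x^3, x^2*y, -x + y^2}; counting standard monomials gives mu = 5. Corank 1: A-series; mu = 5 gives A_5.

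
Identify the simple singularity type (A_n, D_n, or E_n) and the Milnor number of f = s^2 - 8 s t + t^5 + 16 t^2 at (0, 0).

Type A_4, Milnor number mu = 4.

The Hessian of f at 0 has rank 1. Corank 1: A-series; mu = 4 gives A_4.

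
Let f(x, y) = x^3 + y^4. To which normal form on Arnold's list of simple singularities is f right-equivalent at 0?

E_6

The Hessian of f at 0 is [[0, 0], [0, 0]] with rank 0, so corank 2. A Groebner basis of the Jacobian ideal J(f) in C{x,y} is {y^3, x^2}; counting standard monomials gives mu = 6. Corank 2; j^3 = x^3 is a perfect cube, so E-series; the 4-jet and mu = 6 give E_6.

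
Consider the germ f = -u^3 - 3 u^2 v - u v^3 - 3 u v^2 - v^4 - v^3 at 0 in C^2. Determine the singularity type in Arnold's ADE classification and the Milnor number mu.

Type E_7, Milnor number mu = 7.

The Hessian of f at 0 is [[0, 0], [0, 0]] with rank 0, so corank 2. A Groebner basis of the Jacobian ideal J(f) in C{u,v} is {u^3 + 3*u^2*v + 6*u^2 + 12*u*v + 6*v^2, -3*u^2 + u*v^2 - 6*u*v - 3*v^2, 3*u^2 + 6*u*v + v^3 + 3*v^2}; counting standard monomials gives mu = 7. Corank 2; j^3 = -(u + v)^3 is a perfect cube, so E-series; the 4-jet and mu = 7 give E_7.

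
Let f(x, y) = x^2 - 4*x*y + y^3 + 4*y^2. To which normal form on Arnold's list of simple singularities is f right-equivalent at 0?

A_{2}

The Hessian of f at 0 is [[2, -4], [-4, 8]] with rank 1, so corank 1. A Groebner basis of the Jacobian ideal J(f) in C{x,y} is {y^2, x - 2*y}; counting standard monomials gives mu = 2. Corank 1: A-series; mu = 2 gives A_2.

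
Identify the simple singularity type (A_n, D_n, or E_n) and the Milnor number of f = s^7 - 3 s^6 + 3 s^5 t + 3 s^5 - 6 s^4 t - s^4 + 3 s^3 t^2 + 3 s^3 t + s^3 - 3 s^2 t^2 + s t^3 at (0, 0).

The Hessian of f at 0 is [[0, 0], [0, 0]] with rank 0, so corank 2. A Groebner basis of the Jacobian ideal J(f) in C{s,t} is {3*s^2 + t^4 + t^3, s^3, s^2*t - s^2 - t^3/3, -2*s^2 + s*t^2 - 2*t^3/3}; counting standard monomials gives mu = 7. Corank 2; j^3 = s^3 is a perfect cube, so E-series; the 4-jet and mu = 7 give E_7.

Type E7, Milnor number mu = 7.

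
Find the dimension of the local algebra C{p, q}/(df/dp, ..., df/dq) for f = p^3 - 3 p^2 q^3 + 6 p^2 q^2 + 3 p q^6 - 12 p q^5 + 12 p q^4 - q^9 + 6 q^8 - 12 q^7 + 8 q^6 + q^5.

The Hessian of f at 0 has rank 0. Corank 2; j^3 = p^3 is a perfect cube, so E-series; the 5-jet and mu = 8 give E_8.

8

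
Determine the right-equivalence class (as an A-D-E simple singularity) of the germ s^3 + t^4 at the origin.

E_{6}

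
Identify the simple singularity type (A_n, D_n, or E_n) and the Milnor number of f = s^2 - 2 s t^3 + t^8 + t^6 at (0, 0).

Type A_{7}, Milnor number mu = 7.

The Hessian of f at 0 has rank 1. Corank 1: A-series; mu = 7 gives A_7.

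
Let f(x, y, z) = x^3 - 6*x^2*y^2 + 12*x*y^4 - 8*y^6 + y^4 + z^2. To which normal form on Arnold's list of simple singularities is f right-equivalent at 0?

E_6

The Hessian of f at 0 has rank 1. Corank 2; j^3 = x^3 is a perfect cube, so E-series; the 4-jet and mu = 6 give E_6.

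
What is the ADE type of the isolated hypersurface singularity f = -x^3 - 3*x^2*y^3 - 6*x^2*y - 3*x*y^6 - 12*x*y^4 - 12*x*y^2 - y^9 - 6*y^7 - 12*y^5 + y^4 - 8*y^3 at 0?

The Hessian of f at 0 has rank 0. Corank 2; j^3 = -(x + 2*y)^3 is a perfect cube, so E-series; the 4-jet and mu = 6 give E_6.

E6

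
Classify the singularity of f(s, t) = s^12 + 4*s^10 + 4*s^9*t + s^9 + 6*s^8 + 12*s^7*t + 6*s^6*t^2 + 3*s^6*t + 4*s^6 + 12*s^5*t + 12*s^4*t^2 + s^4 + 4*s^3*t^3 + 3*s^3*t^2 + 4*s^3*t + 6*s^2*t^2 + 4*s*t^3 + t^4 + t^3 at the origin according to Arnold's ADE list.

The Hessian of f at 0 is [[0, 0], [0, 0]] with rank 0, so corank 2. A Groebner basis of the Jacobian ideal J(f) in C{s,t} is {s^3 + 3*s^2*t, t^2}; counting standard monomials gives mu = 6. Corank 2; j^3 = t^3 is a perfect cube, so E-series; the 4-jet and mu = 6 give E_6.

E6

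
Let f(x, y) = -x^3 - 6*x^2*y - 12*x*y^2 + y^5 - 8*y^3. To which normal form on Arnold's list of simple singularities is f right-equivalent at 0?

E8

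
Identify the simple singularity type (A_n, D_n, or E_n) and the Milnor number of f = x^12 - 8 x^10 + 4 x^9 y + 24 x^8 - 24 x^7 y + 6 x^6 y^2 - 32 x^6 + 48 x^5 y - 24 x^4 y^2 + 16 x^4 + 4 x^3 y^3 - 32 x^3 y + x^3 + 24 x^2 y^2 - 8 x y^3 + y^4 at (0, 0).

The Hessian of f at 0 has rank 0. Corank 2; j^3 = x^3 is a perfect cube, so E-series; the 4-jet and mu = 6 give E_6.

Type E6, Milnor number mu = 6.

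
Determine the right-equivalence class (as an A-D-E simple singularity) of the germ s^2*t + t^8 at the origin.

D_9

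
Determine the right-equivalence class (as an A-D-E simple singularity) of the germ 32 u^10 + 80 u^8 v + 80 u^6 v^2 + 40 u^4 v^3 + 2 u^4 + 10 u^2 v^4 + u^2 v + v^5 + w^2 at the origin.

D_6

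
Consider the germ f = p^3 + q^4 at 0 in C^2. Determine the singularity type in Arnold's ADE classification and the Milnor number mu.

Type E_{6}, Milnor number mu = 6.

The Hessian of f at 0 has rank 0. Corank 2; j^3 = p^3 is a perfect cube, so E-series; the 4-jet and mu = 6 give E_6.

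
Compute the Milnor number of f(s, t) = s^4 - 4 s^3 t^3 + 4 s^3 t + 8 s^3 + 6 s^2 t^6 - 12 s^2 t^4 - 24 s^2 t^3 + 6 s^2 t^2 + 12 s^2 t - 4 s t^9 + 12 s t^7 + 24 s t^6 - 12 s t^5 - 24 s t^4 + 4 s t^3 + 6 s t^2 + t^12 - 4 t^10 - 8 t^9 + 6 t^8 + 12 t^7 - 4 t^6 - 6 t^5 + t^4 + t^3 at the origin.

6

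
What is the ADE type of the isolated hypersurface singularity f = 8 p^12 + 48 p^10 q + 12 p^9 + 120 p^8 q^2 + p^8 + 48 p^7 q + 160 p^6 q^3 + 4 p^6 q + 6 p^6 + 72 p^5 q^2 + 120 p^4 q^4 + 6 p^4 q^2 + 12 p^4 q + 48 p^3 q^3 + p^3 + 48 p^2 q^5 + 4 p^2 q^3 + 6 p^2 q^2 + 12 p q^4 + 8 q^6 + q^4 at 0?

E_6

The Hessian of f at 0 has rank 0. Corank 2; j^3 = p^3 is a perfect cube, so E-series; the 4-jet and mu = 6 give E_6.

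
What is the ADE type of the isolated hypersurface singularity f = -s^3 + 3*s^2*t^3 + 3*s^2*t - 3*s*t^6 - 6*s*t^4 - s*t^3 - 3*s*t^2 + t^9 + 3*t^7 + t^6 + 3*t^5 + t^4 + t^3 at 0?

E_7

The Hessian of f at 0 has rank 0. Corank 2; j^3 = -(s - t)^3 is a perfect cube, so E-series; the 4-jet and mu = 7 give E_7.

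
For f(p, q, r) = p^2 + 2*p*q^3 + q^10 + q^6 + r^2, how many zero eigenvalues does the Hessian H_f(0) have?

1

Hessian at 0 has rank 2.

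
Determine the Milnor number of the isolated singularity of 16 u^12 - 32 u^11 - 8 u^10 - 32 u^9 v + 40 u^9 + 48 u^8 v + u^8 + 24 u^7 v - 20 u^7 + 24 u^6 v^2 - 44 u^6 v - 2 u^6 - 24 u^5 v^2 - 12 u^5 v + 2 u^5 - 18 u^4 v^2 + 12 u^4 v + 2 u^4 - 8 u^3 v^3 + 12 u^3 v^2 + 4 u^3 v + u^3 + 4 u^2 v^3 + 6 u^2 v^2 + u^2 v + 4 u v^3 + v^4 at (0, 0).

5

The Hessian of f at 0 is [[0, 0], [0, 0]] with rank 0, so corank 2. A Groebner basis of the Jacobian ideal J(f) in C{u,v} is {u*v^2, -u*v/4 + v^3, u^2 + u*v}; counting standard monomials gives mu = 5. Corank 2; j^3 = u^2*(u + v) has shape L^2 M (L != M), so D-series; mu = 5 gives D_5.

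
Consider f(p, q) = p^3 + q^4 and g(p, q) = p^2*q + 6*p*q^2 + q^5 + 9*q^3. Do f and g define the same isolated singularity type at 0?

The Hessian of f at 0 has rank 0. Corank 2; j^3 = p^3 is a perfect cube, so E-series; the 4-jet and mu = 6 give E_6. The Hessian of g at 0 has rank 0. Corank 2; j^3 = q*(p + 3*q)^2 has shape L^2 M (L != M), so D-series; mu = 6 gives D_6. f is E_6 but g is D_6, hence not right-equivalent.

No.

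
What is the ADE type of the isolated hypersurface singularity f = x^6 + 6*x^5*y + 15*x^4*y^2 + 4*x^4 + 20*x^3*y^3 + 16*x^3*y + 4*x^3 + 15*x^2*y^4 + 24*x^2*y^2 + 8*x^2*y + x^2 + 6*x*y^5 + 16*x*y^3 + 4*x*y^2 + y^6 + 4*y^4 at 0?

A_5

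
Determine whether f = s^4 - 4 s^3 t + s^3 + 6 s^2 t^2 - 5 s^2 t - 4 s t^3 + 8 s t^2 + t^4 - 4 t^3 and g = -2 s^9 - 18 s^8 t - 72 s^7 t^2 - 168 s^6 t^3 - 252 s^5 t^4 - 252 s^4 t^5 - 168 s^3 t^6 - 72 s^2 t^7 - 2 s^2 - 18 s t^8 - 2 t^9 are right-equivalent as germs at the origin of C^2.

The Hessian of f at 0 is [[0, 0], [0, 0]] with rank 0, so corank 2. A Groebner basis of the Jacobian ideal J(f) in C{s,t} is {s*t^2 - s*t/2 + t^2, -s*t/4 + t^3 + t^2/2, s^2 - 3*s*t + 2*t^2}; counting standard monomials gives mu = 5. Corank 2; j^3 = (s - 2*t)^2*(s - t) has shape L^2 M (L != M), so D-series; mu = 5 gives D_5. The Hessian of g at 0 is [[-4, 0], [0, 0]] with rank 1, so corank 1. A Groebner basis of the Jacobian ideal J(g) in C{s,t} is {t^8, s}; counting standard monomials gives mu = 8. Corank 1: A-series; mu = 8 gives A_8. f is D_5 but g is A_8, hence not right-equivalent.

No.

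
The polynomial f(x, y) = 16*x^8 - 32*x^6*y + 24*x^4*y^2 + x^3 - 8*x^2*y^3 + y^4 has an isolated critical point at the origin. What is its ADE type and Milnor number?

The Hessian of f at 0 has rank 0. Corank 2; j^3 = x^3 is a perfect cube, so E-series; the 4-jet and mu = 6 give E_6.

Type E6, Milnor number mu = 6.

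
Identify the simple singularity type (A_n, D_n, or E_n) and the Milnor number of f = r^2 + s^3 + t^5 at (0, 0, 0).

Type E_8, Milnor number mu = 8.

The Hessian of f at 0 has rank 1. Corank 2; j^3 = s^3 is a perfect cube, so E-series; the 5-jet and mu = 8 give E_8.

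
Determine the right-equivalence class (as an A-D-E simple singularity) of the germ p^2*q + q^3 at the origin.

D4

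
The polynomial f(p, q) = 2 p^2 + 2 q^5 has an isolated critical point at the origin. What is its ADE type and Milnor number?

The Hessian of f at 0 has rank 1. Corank 1: A-series; mu = 4 gives A_4.

Type A4, Milnor number mu = 4.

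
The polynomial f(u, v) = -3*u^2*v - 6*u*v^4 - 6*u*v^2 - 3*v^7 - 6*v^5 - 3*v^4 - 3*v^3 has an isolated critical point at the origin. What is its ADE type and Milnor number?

The Hessian of f at 0 has rank 0. Corank 2; j^3 = -3*v*(u + v)^2 has shape L^2 M (L != M), so D-series; mu = 5 gives D_5.

Type D5, Milnor number mu = 5.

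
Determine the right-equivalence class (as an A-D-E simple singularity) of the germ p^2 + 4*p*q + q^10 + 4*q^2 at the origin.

A_9

The Hessian of f at 0 is [[2, 4], [4, 8]] with rank 1, so corank 1. A Groebner basis of the Jacobian ideal J(f) in C{p,q} is {q^9, p + 2*q}; counting standard monomials gives mu = 9. Corank 1: A-series; mu = 9 gives A_9.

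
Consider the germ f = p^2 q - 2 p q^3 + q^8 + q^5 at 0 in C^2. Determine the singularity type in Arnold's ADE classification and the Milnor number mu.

Type D_9, Milnor number mu = 9.

The Hessian of f at 0 has rank 0. Corank 2; j^3 = p^2*q has shape L^2 M (L != M), so D-series; mu = 9 gives D_9.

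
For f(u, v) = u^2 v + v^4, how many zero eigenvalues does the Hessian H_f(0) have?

2

The Hessian at 0 is [[0, 0], [0, 0]] of rank 0; hence corank 2.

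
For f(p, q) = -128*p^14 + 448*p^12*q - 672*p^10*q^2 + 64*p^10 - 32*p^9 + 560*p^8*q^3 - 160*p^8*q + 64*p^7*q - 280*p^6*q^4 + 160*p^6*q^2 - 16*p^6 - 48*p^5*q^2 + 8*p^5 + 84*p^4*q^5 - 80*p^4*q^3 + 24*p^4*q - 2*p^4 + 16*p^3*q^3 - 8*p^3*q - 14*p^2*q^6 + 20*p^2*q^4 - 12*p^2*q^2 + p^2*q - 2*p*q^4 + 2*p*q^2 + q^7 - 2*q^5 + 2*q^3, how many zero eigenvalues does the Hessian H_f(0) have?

2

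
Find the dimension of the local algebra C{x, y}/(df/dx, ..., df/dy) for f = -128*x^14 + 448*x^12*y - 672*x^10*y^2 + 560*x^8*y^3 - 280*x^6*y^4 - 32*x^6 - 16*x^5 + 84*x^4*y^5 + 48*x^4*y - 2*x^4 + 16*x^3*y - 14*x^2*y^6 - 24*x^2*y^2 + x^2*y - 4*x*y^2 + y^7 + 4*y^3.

The Hessian of f at 0 has rank 0. Corank 2; j^3 = y*(x - 2*y)^2 has shape L^2 M (L != M), so D-series; mu = 8 gives D_8.

8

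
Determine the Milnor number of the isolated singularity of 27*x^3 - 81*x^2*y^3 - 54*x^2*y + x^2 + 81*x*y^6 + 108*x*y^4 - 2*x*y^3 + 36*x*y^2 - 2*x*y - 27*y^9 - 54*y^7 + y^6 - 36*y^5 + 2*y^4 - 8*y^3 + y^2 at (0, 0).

The Hessian of f at 0 has rank 1. Corank 1: A-series; mu = 2 gives A_2.

2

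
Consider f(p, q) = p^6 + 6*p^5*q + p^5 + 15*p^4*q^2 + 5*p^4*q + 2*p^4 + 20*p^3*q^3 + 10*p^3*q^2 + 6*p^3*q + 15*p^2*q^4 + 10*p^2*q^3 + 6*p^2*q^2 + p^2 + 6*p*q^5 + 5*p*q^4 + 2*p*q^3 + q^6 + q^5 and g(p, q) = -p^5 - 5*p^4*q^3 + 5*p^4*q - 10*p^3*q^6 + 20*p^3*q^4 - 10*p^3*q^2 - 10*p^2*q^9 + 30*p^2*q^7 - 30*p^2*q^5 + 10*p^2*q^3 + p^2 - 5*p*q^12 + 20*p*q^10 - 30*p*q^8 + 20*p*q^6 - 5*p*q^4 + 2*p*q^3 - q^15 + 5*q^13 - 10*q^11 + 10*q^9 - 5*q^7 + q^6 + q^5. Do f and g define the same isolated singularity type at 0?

The Hessian of f at 0 has rank 1. Corank 1: A-series; mu = 4 gives A_4. The Hessian of g at 0 has rank 1. Corank 1: A-series; mu = 4 gives A_4. Both have type A_4, hence right-equivalent.

Yes.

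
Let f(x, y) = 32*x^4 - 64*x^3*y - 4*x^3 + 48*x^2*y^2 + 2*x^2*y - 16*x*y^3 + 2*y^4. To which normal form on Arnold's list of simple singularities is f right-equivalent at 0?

The Hessian of f at 0 is [[0, 0], [0, 0]] with rank 0, so corank 2. A Groebner basis of the Jacobian ideal J(f) in C{x,y} is {x*y^2, x*y/8 + y^3, x^2 - x*y/2}; counting standard monomials gives mu = 5. Corank 2; j^3 = -2*x^2*(2*x - y) has shape L^2 M (L != M), so D-series; mu = 5 gives D_5.

D5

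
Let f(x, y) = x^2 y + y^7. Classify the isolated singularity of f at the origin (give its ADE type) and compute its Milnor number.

Type D8, Milnor number mu = 8.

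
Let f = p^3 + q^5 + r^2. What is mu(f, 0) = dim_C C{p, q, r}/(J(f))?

8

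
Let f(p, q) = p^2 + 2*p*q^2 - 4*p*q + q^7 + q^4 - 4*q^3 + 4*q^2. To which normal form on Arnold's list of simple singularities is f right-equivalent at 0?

The Hessian of f at 0 has rank 1. Corank 1: A-series; mu = 6 gives A_6.

A6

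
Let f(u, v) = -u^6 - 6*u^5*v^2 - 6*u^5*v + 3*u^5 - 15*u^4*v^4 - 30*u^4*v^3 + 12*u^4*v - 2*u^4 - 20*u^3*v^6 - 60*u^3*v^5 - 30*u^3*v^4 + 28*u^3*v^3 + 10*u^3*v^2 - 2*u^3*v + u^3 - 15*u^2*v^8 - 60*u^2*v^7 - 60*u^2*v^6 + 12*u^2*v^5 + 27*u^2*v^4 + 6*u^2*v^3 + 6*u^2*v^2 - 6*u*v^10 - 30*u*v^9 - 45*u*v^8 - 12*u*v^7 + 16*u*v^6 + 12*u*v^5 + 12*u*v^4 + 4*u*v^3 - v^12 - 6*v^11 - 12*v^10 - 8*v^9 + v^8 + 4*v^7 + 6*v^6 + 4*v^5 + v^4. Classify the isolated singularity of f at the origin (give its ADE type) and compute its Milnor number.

The Hessian of f at 0 has rank 0. Corank 2; j^3 = u^3 is a perfect cube, so E-series; the 4-jet and mu = 6 give E_6.

Type E_{6}, Milnor number mu = 6.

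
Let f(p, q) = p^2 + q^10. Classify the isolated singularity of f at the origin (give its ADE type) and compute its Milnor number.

Type A_9, Milnor number mu = 9.

The Hessian of f at 0 is [[2, 0], [0, 0]] with rank 1, so corank 1. A Groebner basis of the Jacobian ideal J(f) in C{p,q} is {q^9, p}; counting standard monomials gives mu = 9. Corank 1: A-series; mu = 9 gives A_9.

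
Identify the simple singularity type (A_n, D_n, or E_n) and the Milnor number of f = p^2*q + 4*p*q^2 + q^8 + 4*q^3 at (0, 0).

Type D_9, Milnor number mu = 9.

The Hessian of f at 0 has rank 0. Corank 2; j^3 = q*(p + 2*q)^2 has shape L^2 M (L != M), so D-series; mu = 9 gives D_9.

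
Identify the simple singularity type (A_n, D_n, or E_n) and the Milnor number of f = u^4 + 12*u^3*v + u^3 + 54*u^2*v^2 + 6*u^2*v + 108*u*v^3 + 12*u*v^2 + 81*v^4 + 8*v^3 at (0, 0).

Type E_6, Milnor number mu = 6.

The Hessian of f at 0 is [[0, 0], [0, 0]] with rank 0, so corank 2. A Groebner basis of the Jacobian ideal J(f) in C{u,v} is {v^4, u*v^2 + 7*v^3/3, u^2 + 4*u*v + 4*v^2}; counting standard monomials gives mu = 6. Corank 2; j^3 = (u + 2*v)^3 is a perfect cube, so E-series; the 4-jet and mu = 6 give E_6.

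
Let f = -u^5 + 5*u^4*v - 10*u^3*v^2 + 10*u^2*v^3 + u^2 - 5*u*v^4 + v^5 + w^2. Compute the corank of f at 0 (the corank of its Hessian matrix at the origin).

The Hessian at 0 is [[2, 0, 0], [0, 0, 0], [0, 0, 2]] of rank 2; hence corank 1.

1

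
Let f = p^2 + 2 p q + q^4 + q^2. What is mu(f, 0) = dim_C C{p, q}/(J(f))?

3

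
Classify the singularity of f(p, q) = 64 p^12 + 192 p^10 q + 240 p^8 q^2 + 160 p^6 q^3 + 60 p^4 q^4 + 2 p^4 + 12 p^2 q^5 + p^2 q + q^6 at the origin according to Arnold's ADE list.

D7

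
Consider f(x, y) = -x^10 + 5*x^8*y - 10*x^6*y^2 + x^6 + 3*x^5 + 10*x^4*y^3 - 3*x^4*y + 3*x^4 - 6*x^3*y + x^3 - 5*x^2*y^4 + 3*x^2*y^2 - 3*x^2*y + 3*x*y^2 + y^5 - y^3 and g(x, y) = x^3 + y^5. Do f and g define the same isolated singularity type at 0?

The Hessian of f at 0 is [[0, 0], [0, 0]] with rank 0, so corank 2. A Groebner basis of the Jacobian ideal J(f) in C{x,y} is {-x^2/4 + x*y^3 - x*y^2/2 + x*y/2 + y^3/2 - y^2/4, y^4, x^3 + 3*x^2/2 - 3*x*y - y^3 + 3*y^2/2, x^2*y + x^2/2 - x*y^2 - x*y + y^2/2}; counting standard monomials gives mu = 8. Corank 2; j^3 = (x - y)^3 is a perfect cube, so E-series; the 5-jet and mu = 8 give E_8. The Hessian of g at 0 is [[0, 0], [0, 0]] with rank 0, so corank 2. A Groebner basis of the Jacobian ideal J(g) in C{x,y} is {y^4, x^2}; counting standard monomials gives mu = 8. Corank 2; j^3 = x^3 is a perfect cube, so E-series; the 5-jet and mu = 8 give E_8. Both have type E_8, hence right-equivalent.

Yes.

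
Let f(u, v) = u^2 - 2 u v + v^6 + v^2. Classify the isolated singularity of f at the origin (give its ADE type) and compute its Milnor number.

The Hessian of f at 0 has rank 1. Corank 1: A-series; mu = 5 gives A_5.

Type A_5, Milnor number mu = 5.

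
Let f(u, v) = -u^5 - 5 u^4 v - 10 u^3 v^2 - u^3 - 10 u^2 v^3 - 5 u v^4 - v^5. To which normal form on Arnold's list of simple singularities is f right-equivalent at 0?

The Hessian of f at 0 has rank 0. Corank 2; j^3 = -u^3 is a perfect cube, so E-series; the 5-jet and mu = 8 give E_8.

E8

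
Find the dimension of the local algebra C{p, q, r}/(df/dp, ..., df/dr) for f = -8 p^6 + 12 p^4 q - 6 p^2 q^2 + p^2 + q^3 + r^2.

2

The Hessian of f at 0 has rank 2. Corank 1: A-series; mu = 2 gives A_2.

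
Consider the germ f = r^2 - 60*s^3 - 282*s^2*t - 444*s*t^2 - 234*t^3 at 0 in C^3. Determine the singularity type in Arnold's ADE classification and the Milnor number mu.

The Hessian of f at 0 has rank 1. Corank 2; j^3 = -6*(2*s + 3*t)*(5*s^2 + 16*s*t + 13*t^2) splits into three distinct lines over C (the quadratic factor has nonzero discriminant), so D_4.

Type D_{4}, Milnor number mu = 4.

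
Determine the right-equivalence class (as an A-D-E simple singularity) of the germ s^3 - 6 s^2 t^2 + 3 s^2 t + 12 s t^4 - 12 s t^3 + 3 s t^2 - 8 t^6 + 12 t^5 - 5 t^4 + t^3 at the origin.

E6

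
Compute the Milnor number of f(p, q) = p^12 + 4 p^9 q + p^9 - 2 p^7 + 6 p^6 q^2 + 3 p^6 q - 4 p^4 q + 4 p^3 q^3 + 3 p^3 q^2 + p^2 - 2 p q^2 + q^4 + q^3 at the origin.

The Hessian of f at 0 is [[2, 0], [0, 0]] with rank 1, so corank 1. A Groebner basis of the Jacobian ideal J(f) in C{p,q} is {q^2, p}; counting standard monomials gives mu = 2. Corank 1: A-series; mu = 2 gives A_2.

2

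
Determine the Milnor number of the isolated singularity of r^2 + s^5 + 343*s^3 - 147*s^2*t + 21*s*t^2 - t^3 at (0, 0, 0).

The Hessian of f at 0 has rank 1. Corank 2; j^3 = (7*s - t)^3 is a perfect cube, so E-series; the 5-jet and mu = 8 give E_8.

8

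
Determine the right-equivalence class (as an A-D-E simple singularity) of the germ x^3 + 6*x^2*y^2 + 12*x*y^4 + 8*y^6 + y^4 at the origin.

E_6

The Hessian of f at 0 has rank 0. Corank 2; j^3 = x^3 is a perfect cube, so E-series; the 4-jet and mu = 6 give E_6.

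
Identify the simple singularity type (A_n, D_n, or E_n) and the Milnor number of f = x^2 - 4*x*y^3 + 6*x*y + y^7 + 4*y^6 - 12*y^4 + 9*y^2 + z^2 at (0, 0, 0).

Type A_{6}, Milnor number mu = 6.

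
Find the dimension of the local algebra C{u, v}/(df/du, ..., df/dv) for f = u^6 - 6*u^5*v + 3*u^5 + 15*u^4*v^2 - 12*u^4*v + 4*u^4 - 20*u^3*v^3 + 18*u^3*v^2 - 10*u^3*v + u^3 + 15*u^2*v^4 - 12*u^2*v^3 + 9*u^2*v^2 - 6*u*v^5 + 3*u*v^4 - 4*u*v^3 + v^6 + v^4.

6

The Hessian of f at 0 has rank 0. Corank 2; j^3 = u^3 is a perfect cube, so E-series; the 4-jet and mu = 6 give E_6.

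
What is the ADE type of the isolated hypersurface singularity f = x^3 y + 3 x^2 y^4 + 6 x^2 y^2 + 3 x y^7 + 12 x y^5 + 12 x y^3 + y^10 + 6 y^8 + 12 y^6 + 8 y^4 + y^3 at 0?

E_{7}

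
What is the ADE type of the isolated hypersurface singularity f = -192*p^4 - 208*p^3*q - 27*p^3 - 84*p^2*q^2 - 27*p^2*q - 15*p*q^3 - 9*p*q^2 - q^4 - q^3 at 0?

The Hessian of f at 0 has rank 0. Corank 2; j^3 = -(3*p + q)^3 is a perfect cube, so E-series; the 4-jet and mu = 7 give E_7.

E7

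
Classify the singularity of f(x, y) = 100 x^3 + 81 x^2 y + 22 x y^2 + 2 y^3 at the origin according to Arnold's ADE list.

D4

The Hessian of f at 0 is [[0, 0], [0, 0]] with rank 0, so corank 2. A Groebner basis of the Jacobian ideal J(f) in C{x,y} is {y^3, x^2 - 2*y^2/39, x*y + 3*y^2/13}; counting standard monomials gives mu = 4. Corank 2; j^3 = (4*x + y)*(25*x^2 + 14*x*y + 2*y^2) splits into three distinct lines over C (the quadratic factor has nonzero discriminant), so D_4.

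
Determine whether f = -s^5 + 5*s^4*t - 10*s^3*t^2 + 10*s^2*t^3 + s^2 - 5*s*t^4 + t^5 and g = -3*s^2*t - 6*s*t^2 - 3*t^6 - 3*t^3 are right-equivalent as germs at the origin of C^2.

No.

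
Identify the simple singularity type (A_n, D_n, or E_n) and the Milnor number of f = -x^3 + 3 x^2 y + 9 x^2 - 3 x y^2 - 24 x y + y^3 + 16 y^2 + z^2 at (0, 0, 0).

Type A_{2}, Milnor number mu = 2.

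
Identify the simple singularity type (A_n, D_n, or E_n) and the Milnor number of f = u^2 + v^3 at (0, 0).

Type A_2, Milnor number mu = 2.

The Hessian of f at 0 has rank 1. Corank 1: A-series; mu = 2 gives A_2.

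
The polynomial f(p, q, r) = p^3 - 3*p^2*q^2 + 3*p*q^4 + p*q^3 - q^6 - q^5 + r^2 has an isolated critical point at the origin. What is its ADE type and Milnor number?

Type E_7, Milnor number mu = 7.

The Hessian of f at 0 is [[0, 0, 0], [0, 0, 0], [0, 0, 2]] with rank 1, so corank 2. A Groebner basis of the Jacobian ideal J(f) in C{p,q,r} is {-p^2 + q^4 - q^3/3, p^3, p^2*q + p^2/3 + q^3/9, -p^2 + p*q^2 - q^3/3, r}; counting standard monomials gives mu = 7. Corank 2; j^3 = p^3 is a perfect cube, so E-series; the 4-jet and mu = 7 give E_7.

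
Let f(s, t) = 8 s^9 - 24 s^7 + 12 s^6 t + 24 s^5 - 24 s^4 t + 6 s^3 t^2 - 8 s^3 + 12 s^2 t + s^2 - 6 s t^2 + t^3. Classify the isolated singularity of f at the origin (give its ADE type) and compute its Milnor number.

The Hessian of f at 0 has rank 1. Corank 1: A-series; mu = 2 gives A_2.

Type A_{2}, Milnor number mu = 2.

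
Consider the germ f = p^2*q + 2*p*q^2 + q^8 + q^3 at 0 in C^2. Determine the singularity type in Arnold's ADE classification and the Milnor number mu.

The Hessian of f at 0 is [[0, 0], [0, 0]] with rank 0, so corank 2. A Groebner basis of the Jacobian ideal J(f) in C{p,q} is {p^2/8 + q^7 - q^2/8, p^3 + q^3, p*q + q^2}; counting standard monomials gives mu = 9. Corank 2; j^3 = q*(p + q)^2 has shape L^2 M (L != M), so D-series; mu = 9 gives D_9.

Type D_9, Milnor number mu = 9.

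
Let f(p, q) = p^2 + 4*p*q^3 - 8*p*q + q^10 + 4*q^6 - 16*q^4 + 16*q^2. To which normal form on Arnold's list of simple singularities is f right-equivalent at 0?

A_9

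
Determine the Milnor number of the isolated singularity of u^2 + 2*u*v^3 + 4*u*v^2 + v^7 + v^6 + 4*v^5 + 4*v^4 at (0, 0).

6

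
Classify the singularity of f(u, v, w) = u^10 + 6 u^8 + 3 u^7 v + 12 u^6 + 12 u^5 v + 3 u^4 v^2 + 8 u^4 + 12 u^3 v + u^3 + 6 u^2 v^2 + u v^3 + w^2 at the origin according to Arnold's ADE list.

The Hessian of f at 0 is [[0, 0, 0], [0, 0, 0], [0, 0, 2]] with rank 1, so corank 2. A Groebner basis of the Jacobian ideal J(f) in C{u,v,w} is {3*u^2/4 + v^4 + v^3/4, u^3, u^2*v - u^2/4 - v^3/12, u^2 + u*v^2 + v^3/3, w}; counting standard monomials gives mu = 7. Corank 2; j^3 = u^3 is a perfect cube, so E-series; the 4-jet and mu = 7 give E_7.

E7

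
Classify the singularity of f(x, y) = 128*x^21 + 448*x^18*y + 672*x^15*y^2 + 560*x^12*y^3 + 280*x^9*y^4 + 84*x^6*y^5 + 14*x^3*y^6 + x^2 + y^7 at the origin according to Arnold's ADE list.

The Hessian of f at 0 is [[2, 0], [0, 0]] with rank 1, so corank 1. A Groebner basis of the Jacobian ideal J(f) in C{x,y} is {y^6, x}; counting standard monomials gives mu = 6. Corank 1: A-series; mu = 6 gives A_6.

A_{6}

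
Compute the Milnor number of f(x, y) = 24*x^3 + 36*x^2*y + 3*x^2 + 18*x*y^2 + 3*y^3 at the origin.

The Hessian of f at 0 is [[6, 0], [0, 0]] with rank 1, so corank 1. A Groebner basis of the Jacobian ideal J(f) in C{x,y} is {y^2, x}; counting standard monomials gives mu = 2. Corank 1: A-series; mu = 2 gives A_2.

2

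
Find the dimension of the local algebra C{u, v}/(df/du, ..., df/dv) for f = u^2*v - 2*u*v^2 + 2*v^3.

4

The Hessian of f at 0 is [[0, 0], [0, 0]] with rank 0, so corank 2. A Groebner basis of the Jacobian ideal J(f) in C{u,v} is {v^3, u^2 + 2*v^2, u*v - v^2}; counting standard monomials gives mu = 4. Corank 2; j^3 = v*(u^2 - 2*u*v + 2*v^2) splits into three distinct lines over C (the quadratic factor has nonzero discriminant), so D_4.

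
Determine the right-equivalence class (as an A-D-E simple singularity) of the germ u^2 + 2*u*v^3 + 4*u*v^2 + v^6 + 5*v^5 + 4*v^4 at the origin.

A_{4}

The Hessian of f at 0 has rank 1. Corank 1: A-series; mu = 4 gives A_4.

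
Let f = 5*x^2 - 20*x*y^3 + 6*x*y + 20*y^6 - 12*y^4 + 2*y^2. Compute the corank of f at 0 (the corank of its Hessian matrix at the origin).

0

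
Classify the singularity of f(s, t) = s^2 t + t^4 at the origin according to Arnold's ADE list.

The Hessian of f at 0 has rank 0. Corank 2; j^3 = s^2*t has shape L^2 M (L != M), so D-series; mu = 5 gives D_5.

D_5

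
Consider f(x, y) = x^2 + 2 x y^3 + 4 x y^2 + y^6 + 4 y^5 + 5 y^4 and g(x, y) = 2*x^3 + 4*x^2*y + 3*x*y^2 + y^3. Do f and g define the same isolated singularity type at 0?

The Hessian of f at 0 has rank 1. Corank 1: A-series; mu = 3 gives A_3. The Hessian of g at 0 has rank 0. Corank 2; j^3 = (x + y)*(2*x^2 + 2*x*y + y^2) splits into three distinct lines over C (the quadratic factor has nonzero discriminant), so D_4. f is A_3 but g is D_4, hence not right-equivalent.

No.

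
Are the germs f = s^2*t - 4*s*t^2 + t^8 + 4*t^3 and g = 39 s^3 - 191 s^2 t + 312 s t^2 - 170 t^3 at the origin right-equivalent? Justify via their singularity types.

The Hessian of f at 0 has rank 0. Corank 2; j^3 = t*(s - 2*t)^2 has shape L^2 M (L != M), so D-series; mu = 9 gives D_9. The Hessian of g at 0 has rank 0. Corank 2; j^3 = (3*s - 5*t)*(13*s^2 - 42*s*t + 34*t^2) splits into three distinct lines over C (the quadratic factor has nonzero discriminant), so D_4. f is D_9 but g is D_4, hence not right-equivalent.

No.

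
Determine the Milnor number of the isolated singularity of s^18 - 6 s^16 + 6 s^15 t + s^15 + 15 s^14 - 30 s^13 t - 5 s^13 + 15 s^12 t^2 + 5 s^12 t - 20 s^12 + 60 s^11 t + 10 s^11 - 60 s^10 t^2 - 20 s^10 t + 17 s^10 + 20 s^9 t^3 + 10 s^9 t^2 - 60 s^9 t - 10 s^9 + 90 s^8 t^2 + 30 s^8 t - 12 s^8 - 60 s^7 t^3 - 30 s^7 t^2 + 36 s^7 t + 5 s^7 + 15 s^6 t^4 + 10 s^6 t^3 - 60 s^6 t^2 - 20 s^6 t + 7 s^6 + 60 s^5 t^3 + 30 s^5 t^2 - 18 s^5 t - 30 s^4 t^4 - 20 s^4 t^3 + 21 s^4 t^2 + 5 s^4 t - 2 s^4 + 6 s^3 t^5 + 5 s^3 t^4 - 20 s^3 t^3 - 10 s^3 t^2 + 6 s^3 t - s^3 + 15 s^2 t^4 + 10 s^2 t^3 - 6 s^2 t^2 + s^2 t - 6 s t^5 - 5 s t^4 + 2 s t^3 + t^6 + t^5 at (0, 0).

7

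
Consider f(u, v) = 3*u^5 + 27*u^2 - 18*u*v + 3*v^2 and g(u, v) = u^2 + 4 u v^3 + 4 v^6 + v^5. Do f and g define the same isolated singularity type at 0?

Yes.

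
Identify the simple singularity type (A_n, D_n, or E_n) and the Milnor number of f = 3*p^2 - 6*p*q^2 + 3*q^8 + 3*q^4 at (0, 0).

Type A_{7}, Milnor number mu = 7.

The Hessian of f at 0 is [[6, 0], [0, 0]] with rank 1, so corank 1. A Groebner basis of the Jacobian ideal J(f) in C{p,q} is {p^4, p^3*q, -p + q^2}; counting standard monomials gives mu = 7. Corank 1: A-series; mu = 7 gives A_7.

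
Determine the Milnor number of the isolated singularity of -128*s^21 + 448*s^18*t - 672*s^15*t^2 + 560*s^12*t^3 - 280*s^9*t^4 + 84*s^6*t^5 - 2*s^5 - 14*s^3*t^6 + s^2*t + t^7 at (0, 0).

The Hessian of f at 0 has rank 0. Corank 2; j^3 = s^2*t has shape L^2 M (L != M), so D-series; mu = 8 gives D_8.

8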